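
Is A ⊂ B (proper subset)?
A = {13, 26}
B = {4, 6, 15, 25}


A ⊂ B requires: A ⊆ B AND A ≠ B.
A ⊆ B? No
A ⊄ B, so A is not a proper subset.

No, A is not a proper subset of B


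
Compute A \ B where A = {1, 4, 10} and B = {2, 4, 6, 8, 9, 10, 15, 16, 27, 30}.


A \ B = elements in A but not in B
A = {1, 4, 10}
B = {2, 4, 6, 8, 9, 10, 15, 16, 27, 30}
Remove from A any elements in B
A \ B = {1}

A \ B = {1}


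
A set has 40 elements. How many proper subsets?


Total subsets = 2^n = 2^40 = 1099511627776
Proper subsets exclude the set itself: 2^n - 1
= 1099511627776 - 1
= 1099511627775

Number of proper subsets = 1099511627775


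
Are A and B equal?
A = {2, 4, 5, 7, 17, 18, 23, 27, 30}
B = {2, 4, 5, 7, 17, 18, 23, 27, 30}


Two sets are equal iff they have exactly the same elements.
A = {2, 4, 5, 7, 17, 18, 23, 27, 30}
B = {2, 4, 5, 7, 17, 18, 23, 27, 30}
Same elements → A = B

Yes, A = B


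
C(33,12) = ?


C(n,k) = n! / (k!(n-k)!)
C(33,12) = 33! / (12!21!)
= 354817320

C(33,12) = 354817320


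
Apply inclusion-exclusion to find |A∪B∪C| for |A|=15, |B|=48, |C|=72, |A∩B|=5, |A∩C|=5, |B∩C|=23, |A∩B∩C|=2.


|A∪B∪C| = |A|+|B|+|C| - |A∩B|-|A∩C|-|B∩C| + |A∩B∩C|
= 15+48+72 - 5-5-23 + 2
= 135 - 33 + 2
= 104

|A ∪ B ∪ C| = 104


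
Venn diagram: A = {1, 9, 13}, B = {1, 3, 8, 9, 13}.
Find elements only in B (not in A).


A = {1, 9, 13}
B = {1, 3, 8, 9, 13}
Region: only in B (not in A)
Elements: {3, 8}

Elements only in B (not in A): {3, 8}


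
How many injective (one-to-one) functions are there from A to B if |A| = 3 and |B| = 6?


An injection sends each of |A| = 3 inputs to a distinct output in B.
# injections = |B|·(|B|-1)·…·(|B|-|A|+1) = 6! / (6 - 3)!
= 6 × 5 × 4
= 120

Number of injections = 120


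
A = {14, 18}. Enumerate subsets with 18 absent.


A subset of A that omits 18 is a subset of A \ {18}, so there are 2^(n-1) = 2^1 = 2 of them.
Subsets excluding 18: ∅, {14}

Subsets excluding 18 (2 total): ∅, {14}


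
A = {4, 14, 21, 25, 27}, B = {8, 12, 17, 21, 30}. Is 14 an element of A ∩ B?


A = {4, 14, 21, 25, 27}, B = {8, 12, 17, 21, 30}
A ∩ B = elements in both A and B
A ∩ B = {21}
Checking if 14 ∈ A ∩ B
14 is not in A ∩ B → False

14 ∉ A ∩ B


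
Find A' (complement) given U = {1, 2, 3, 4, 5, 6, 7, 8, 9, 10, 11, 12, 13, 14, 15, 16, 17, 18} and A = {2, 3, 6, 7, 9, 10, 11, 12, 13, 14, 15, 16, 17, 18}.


Aᶜ = U \ A = elements in U but not in A
U = {1, 2, 3, 4, 5, 6, 7, 8, 9, 10, 11, 12, 13, 14, 15, 16, 17, 18}
A = {2, 3, 6, 7, 9, 10, 11, 12, 13, 14, 15, 16, 17, 18}
Aᶜ = {1, 4, 5, 8}

Aᶜ = {1, 4, 5, 8}


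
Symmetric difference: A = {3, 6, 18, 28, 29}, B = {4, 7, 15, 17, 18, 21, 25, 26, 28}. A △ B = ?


A △ B = (A \ B) ∪ (B \ A) = elements in exactly one of A or B
A \ B = {3, 6, 29}
B \ A = {4, 7, 15, 17, 21, 25, 26}
A △ B = {3, 4, 6, 7, 15, 17, 21, 25, 26, 29}

A △ B = {3, 4, 6, 7, 15, 17, 21, 25, 26, 29}


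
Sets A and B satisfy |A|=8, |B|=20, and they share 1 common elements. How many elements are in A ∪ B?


|A ∪ B| = |A| + |B| - |A ∩ B|
= 8 + 20 - 1
= 27

|A ∪ B| = 27


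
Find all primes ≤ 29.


Checking each candidate:
Condition: primes ≤ 29
Result = {2, 3, 5, 7, 11, 13, 17, 19, 23, 29}

{2, 3, 5, 7, 11, 13, 17, 19, 23, 29}


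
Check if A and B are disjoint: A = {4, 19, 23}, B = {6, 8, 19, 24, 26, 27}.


Disjoint means A ∩ B = ∅.
A ∩ B = {19}
A ∩ B ≠ ∅, so A and B are NOT disjoint.

No, A and B are not disjoint (A ∩ B = {19})


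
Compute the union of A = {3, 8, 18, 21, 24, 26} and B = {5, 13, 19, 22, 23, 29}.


A ∪ B = all elements in A or B (or both)
A = {3, 8, 18, 21, 24, 26}
B = {5, 13, 19, 22, 23, 29}
A ∪ B = {3, 5, 8, 13, 18, 19, 21, 22, 23, 24, 26, 29}

A ∪ B = {3, 5, 8, 13, 18, 19, 21, 22, 23, 24, 26, 29}


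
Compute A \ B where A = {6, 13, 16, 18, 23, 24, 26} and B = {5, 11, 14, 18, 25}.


A \ B = elements in A but not in B
A = {6, 13, 16, 18, 23, 24, 26}
B = {5, 11, 14, 18, 25}
Remove from A any elements in B
A \ B = {6, 13, 16, 23, 24, 26}

A \ B = {6, 13, 16, 23, 24, 26}


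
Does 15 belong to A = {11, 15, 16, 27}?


A = {11, 15, 16, 27}
Checking if 15 is in A
15 is in A → True

15 ∈ A


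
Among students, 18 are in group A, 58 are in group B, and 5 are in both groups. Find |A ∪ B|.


|A ∪ B| = |A| + |B| - |A ∩ B|
= 18 + 58 - 5
= 71

|A ∪ B| = 71


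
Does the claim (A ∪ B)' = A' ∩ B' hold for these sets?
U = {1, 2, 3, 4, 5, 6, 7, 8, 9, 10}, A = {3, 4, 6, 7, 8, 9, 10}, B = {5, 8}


LHS: A ∪ B = {3, 4, 5, 6, 7, 8, 9, 10}
(A ∪ B)' = U \ (A ∪ B) = {1, 2}
A' = {1, 2, 5}, B' = {1, 2, 3, 4, 6, 7, 9, 10}
Claimed RHS: A' ∩ B' = {1, 2}
Identity is VALID: LHS = RHS = {1, 2} ✓

Identity is valid. (A ∪ B)' = A' ∩ B' = {1, 2}


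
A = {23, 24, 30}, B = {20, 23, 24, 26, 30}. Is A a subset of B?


A ⊆ B means every element of A is in B.
All elements of A are in B.
So A ⊆ B.

Yes, A ⊆ B


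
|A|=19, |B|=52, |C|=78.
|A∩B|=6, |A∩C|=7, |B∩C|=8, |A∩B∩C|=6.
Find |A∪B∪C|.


|A∪B∪C| = |A|+|B|+|C| - |A∩B|-|A∩C|-|B∩C| + |A∩B∩C|
= 19+52+78 - 6-7-8 + 6
= 149 - 21 + 6
= 134

|A ∪ B ∪ C| = 134


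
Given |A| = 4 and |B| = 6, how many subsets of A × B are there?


A relation from A to B is any subset of A × B.
|A × B| = 4 × 6 = 24
# relations = 2^|A × B| = 2^24 = 16777216

Number of relations = 16777216


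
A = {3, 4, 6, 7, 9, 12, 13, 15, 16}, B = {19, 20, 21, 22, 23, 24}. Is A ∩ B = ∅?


Disjoint means A ∩ B = ∅.
A ∩ B = ∅
A ∩ B = ∅, so A and B are disjoint.

Yes, A and B are disjoint


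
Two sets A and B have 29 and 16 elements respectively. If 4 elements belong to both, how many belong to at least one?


|A ∪ B| = |A| + |B| - |A ∩ B|
= 29 + 16 - 4
= 41

|A ∪ B| = 41


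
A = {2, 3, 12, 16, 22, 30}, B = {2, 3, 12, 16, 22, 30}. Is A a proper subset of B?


A ⊂ B requires: A ⊆ B AND A ≠ B.
A ⊆ B? Yes
A = B? Yes
A = B, so A is not a PROPER subset.

No, A is not a proper subset of B


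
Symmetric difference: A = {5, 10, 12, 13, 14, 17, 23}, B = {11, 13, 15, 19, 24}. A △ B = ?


A △ B = (A \ B) ∪ (B \ A) = elements in exactly one of A or B
A \ B = {5, 10, 12, 14, 17, 23}
B \ A = {11, 15, 19, 24}
A △ B = {5, 10, 11, 12, 14, 15, 17, 19, 23, 24}

A △ B = {5, 10, 11, 12, 14, 15, 17, 19, 23, 24}


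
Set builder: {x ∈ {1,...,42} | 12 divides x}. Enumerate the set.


Checking each candidate:
Condition: multiples of 12 in {1,...,42}
Result = {12, 24, 36}

{12, 24, 36}


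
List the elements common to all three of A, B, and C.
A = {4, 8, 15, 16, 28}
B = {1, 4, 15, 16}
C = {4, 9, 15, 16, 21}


A ∩ B = {4, 15, 16}
(A ∩ B) ∩ C = {4, 15, 16}

A ∩ B ∩ C = {4, 15, 16}


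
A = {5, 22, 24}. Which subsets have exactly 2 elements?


|A| = 3, so A has C(3,2) = 3 subsets of size 2.
Enumerate by choosing 2 elements from A at a time:
{5, 22}, {5, 24}, {22, 24}

2-element subsets (3 total): {5, 22}, {5, 24}, {22, 24}


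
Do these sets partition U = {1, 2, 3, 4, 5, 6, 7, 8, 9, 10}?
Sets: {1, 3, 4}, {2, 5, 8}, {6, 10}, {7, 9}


A partition requires: (1) non-empty parts, (2) pairwise disjoint, (3) union = U
Parts: {1, 3, 4}, {2, 5, 8}, {6, 10}, {7, 9}
Union of parts: {1, 2, 3, 4, 5, 6, 7, 8, 9, 10}
U = {1, 2, 3, 4, 5, 6, 7, 8, 9, 10}
All non-empty? True
Pairwise disjoint? True
Covers U? True

Yes, valid partition


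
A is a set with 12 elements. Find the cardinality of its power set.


Number of subsets = 2^n
= 2^12
= 4096

|P(A)| = 4096


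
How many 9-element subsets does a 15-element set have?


C(n,k) = n! / (k!(n-k)!)
C(15,9) = 15! / (9!6!)
= 5005

C(15,9) = 5005


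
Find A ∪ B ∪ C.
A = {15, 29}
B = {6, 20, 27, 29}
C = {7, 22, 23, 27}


A ∪ B = {6, 15, 20, 27, 29}
(A ∪ B) ∪ C = {6, 7, 15, 20, 22, 23, 27, 29}

A ∪ B ∪ C = {6, 7, 15, 20, 22, 23, 27, 29}


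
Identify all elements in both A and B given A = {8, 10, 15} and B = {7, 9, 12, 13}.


A = {8, 10, 15}
B = {7, 9, 12, 13}
Region: in both A and B
Elements: ∅

Elements in both A and B: ∅


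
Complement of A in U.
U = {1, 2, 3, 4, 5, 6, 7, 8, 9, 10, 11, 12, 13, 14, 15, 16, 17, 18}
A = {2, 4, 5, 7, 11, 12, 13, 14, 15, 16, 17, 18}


Aᶜ = U \ A = elements in U but not in A
U = {1, 2, 3, 4, 5, 6, 7, 8, 9, 10, 11, 12, 13, 14, 15, 16, 17, 18}
A = {2, 4, 5, 7, 11, 12, 13, 14, 15, 16, 17, 18}
Aᶜ = {1, 3, 6, 8, 9, 10}

Aᶜ = {1, 3, 6, 8, 9, 10}


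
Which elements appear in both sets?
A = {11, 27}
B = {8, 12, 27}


A ∩ B = elements in both A and B
A = {11, 27}
B = {8, 12, 27}
A ∩ B = {27}

A ∩ B = {27}


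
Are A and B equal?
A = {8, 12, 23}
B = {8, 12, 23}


Two sets are equal iff they have exactly the same elements.
A = {8, 12, 23}
B = {8, 12, 23}
Same elements → A = B

Yes, A = B


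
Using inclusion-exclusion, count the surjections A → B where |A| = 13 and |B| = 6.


n = |A| = 13, k = |B| = 6. Surjections via inclusion-exclusion:
S(n,k) = Σ(-1)^i × C(k,i) × (k-i)^n, i=0 to k
i=0: (-1)^0×C(6,0)×6^13 = 13060694016
i=1: (-1)^1×C(6,1)×5^13 = -7324218750
i=2: (-1)^2×C(6,2)×4^13 = 1006632960
i=3: (-1)^3×C(6,3)×3^13 = -31886460
i=4: (-1)^4×C(6,4)×2^13 = 122880
i=5: (-1)^5×C(6,5)×1^13 = -6
i=6: (-1)^6×C(6,6)×0^13 = 0
Total = 6711344640

Number of surjections = 6711344640


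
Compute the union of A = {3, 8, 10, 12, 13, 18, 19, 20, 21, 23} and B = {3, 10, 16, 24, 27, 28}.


A ∪ B = all elements in A or B (or both)
A = {3, 8, 10, 12, 13, 18, 19, 20, 21, 23}
B = {3, 10, 16, 24, 27, 28}
A ∪ B = {3, 8, 10, 12, 13, 16, 18, 19, 20, 21, 23, 24, 27, 28}

A ∪ B = {3, 8, 10, 12, 13, 16, 18, 19, 20, 21, 23, 24, 27, 28}


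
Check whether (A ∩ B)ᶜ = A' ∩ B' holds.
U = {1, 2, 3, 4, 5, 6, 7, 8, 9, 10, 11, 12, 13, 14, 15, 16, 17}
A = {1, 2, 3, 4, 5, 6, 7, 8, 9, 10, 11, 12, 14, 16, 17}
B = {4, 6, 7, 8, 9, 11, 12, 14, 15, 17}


LHS: A ∩ B = {4, 6, 7, 8, 9, 11, 12, 14, 17}
(A ∩ B)' = U \ (A ∩ B) = {1, 2, 3, 5, 10, 13, 15, 16}
A' = {13, 15}, B' = {1, 2, 3, 5, 10, 13, 16}
Claimed RHS: A' ∩ B' = {13}
Identity is INVALID: LHS = {1, 2, 3, 5, 10, 13, 15, 16} but the RHS claimed here equals {13}. The correct form is (A ∩ B)' = A' ∪ B'.

Identity is invalid: (A ∩ B)' = {1, 2, 3, 5, 10, 13, 15, 16} but A' ∩ B' = {13}. The correct De Morgan law is (A ∩ B)' = A' ∪ B'.


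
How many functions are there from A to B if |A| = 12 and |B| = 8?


Each of |A| = 12 inputs maps to any of |B| = 8 outputs.
# functions = |B|^|A| = 8^12
= 68719476736

Number of functions = 68719476736


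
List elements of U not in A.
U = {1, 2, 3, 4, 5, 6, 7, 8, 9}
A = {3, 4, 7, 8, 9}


Aᶜ = U \ A = elements in U but not in A
U = {1, 2, 3, 4, 5, 6, 7, 8, 9}
A = {3, 4, 7, 8, 9}
Aᶜ = {1, 2, 5, 6}

Aᶜ = {1, 2, 5, 6}


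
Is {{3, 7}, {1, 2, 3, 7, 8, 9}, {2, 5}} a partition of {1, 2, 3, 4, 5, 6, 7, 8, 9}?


A partition requires: (1) non-empty parts, (2) pairwise disjoint, (3) union = U
Parts: {3, 7}, {1, 2, 3, 7, 8, 9}, {2, 5}
Union of parts: {1, 2, 3, 5, 7, 8, 9}
U = {1, 2, 3, 4, 5, 6, 7, 8, 9}
All non-empty? True
Pairwise disjoint? False
Covers U? False

No, not a valid partition


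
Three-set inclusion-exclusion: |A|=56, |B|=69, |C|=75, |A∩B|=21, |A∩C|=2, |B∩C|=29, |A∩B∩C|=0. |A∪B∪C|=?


|A∪B∪C| = |A|+|B|+|C| - |A∩B|-|A∩C|-|B∩C| + |A∩B∩C|
= 56+69+75 - 21-2-29 + 0
= 200 - 52 + 0
= 148

|A ∪ B ∪ C| = 148


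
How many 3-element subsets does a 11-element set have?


C(n,k) = n! / (k!(n-k)!)
C(11,3) = 11! / (3!8!)
= 165

C(11,3) = 165


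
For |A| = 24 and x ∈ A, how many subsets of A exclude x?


Subsets of A avoiding x are subsets of A \ {x}, which has 23 elements.
Count = 2^(n-1) = 2^23
= 8388608

Number of subsets avoiding x = 8388608


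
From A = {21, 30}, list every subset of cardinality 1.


|A| = 2, so A has C(2,1) = 2 subsets of size 1.
Enumerate by choosing 1 elements from A at a time:
{21}, {30}

1-element subsets (2 total): {21}, {30}


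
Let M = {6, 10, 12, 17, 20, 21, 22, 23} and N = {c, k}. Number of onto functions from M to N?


n = |M| = 8, k = |N| = 2. Surjections via inclusion-exclusion:
S(n,k) = Σ(-1)^i × C(k,i) × (k-i)^n, i=0 to k
i=0: (-1)^0×C(2,0)×2^8 = 256
i=1: (-1)^1×C(2,1)×1^8 = -2
i=2: (-1)^2×C(2,2)×0^8 = 0
Total = 254

Number of surjections = 254


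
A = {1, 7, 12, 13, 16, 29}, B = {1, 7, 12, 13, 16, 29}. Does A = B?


Two sets are equal iff they have exactly the same elements.
A = {1, 7, 12, 13, 16, 29}
B = {1, 7, 12, 13, 16, 29}
Same elements → A = B

Yes, A = B


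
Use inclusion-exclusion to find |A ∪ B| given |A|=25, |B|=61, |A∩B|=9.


|A ∪ B| = |A| + |B| - |A ∩ B|
= 25 + 61 - 9
= 77

|A ∪ B| = 77


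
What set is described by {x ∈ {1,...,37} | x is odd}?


Checking each candidate:
Condition: odd numbers in {1,...,37}
Result = {1, 3, 5, 7, 9, 11, 13, 15, 17, 19, 21, 23, 25, 27, 29, 31, 33, 35, 37}

{1, 3, 5, 7, 9, 11, 13, 15, 17, 19, 21, 23, 25, 27, 29, 31, 33, 35, 37}


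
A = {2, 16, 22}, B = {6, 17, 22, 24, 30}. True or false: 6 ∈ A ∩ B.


A = {2, 16, 22}, B = {6, 17, 22, 24, 30}
A ∩ B = elements in both A and B
A ∩ B = {22}
Checking if 6 ∈ A ∩ B
6 is not in A ∩ B → False

6 ∉ A ∩ B


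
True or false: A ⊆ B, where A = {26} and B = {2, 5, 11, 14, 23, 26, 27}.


A ⊆ B means every element of A is in B.
All elements of A are in B.
So A ⊆ B.

Yes, A ⊆ B


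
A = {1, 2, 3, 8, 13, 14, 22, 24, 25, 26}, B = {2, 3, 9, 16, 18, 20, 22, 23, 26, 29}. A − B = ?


A \ B = elements in A but not in B
A = {1, 2, 3, 8, 13, 14, 22, 24, 25, 26}
B = {2, 3, 9, 16, 18, 20, 22, 23, 26, 29}
Remove from A any elements in B
A \ B = {1, 8, 13, 14, 24, 25}

A \ B = {1, 8, 13, 14, 24, 25}


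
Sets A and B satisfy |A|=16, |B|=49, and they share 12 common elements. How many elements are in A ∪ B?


|A ∪ B| = |A| + |B| - |A ∩ B|
= 16 + 49 - 12
= 53

|A ∪ B| = 53


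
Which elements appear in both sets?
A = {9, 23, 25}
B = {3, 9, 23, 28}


A ∩ B = elements in both A and B
A = {9, 23, 25}
B = {3, 9, 23, 28}
A ∩ B = {9, 23}

A ∩ B = {9, 23}


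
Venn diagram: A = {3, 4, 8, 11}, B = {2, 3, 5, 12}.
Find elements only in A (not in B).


A = {3, 4, 8, 11}
B = {2, 3, 5, 12}
Region: only in A (not in B)
Elements: {4, 8, 11}

Elements only in A (not in B): {4, 8, 11}


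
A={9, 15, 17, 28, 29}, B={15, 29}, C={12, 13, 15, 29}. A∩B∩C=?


A ∩ B = {15, 29}
(A ∩ B) ∩ C = {15, 29}

A ∩ B ∩ C = {15, 29}


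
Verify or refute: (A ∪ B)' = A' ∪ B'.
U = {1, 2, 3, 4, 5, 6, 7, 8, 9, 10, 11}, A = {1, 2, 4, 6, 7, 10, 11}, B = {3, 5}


LHS: A ∪ B = {1, 2, 3, 4, 5, 6, 7, 10, 11}
(A ∪ B)' = U \ (A ∪ B) = {8, 9}
A' = {3, 5, 8, 9}, B' = {1, 2, 4, 6, 7, 8, 9, 10, 11}
Claimed RHS: A' ∪ B' = {1, 2, 3, 4, 5, 6, 7, 8, 9, 10, 11}
Identity is INVALID: LHS = {8, 9} but the RHS claimed here equals {1, 2, 3, 4, 5, 6, 7, 8, 9, 10, 11}. The correct form is (A ∪ B)' = A' ∩ B'.

Identity is invalid: (A ∪ B)' = {8, 9} but A' ∪ B' = {1, 2, 3, 4, 5, 6, 7, 8, 9, 10, 11}. The correct De Morgan law is (A ∪ B)' = A' ∩ B'.


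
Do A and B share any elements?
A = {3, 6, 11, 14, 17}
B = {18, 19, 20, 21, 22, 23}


Disjoint means A ∩ B = ∅.
A ∩ B = ∅
A ∩ B = ∅, so A and B are disjoint.

No — A and B share no elements (A ∩ B = ∅), so they are disjoint


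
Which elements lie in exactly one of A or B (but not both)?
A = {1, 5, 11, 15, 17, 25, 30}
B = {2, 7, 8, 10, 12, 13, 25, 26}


A △ B = (A \ B) ∪ (B \ A) = elements in exactly one of A or B
A \ B = {1, 5, 11, 15, 17, 30}
B \ A = {2, 7, 8, 10, 12, 13, 26}
A △ B = {1, 2, 5, 7, 8, 10, 11, 12, 13, 15, 17, 26, 30}

A △ B = {1, 2, 5, 7, 8, 10, 11, 12, 13, 15, 17, 26, 30}


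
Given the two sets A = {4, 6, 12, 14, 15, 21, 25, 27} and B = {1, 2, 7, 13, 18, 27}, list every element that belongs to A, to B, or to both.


A ∪ B = all elements in A or B (or both)
A = {4, 6, 12, 14, 15, 21, 25, 27}
B = {1, 2, 7, 13, 18, 27}
A ∪ B = {1, 2, 4, 6, 7, 12, 13, 14, 15, 18, 21, 25, 27}

A ∪ B = {1, 2, 4, 6, 7, 12, 13, 14, 15, 18, 21, 25, 27}


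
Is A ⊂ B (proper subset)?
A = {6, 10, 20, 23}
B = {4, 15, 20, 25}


A ⊂ B requires: A ⊆ B AND A ≠ B.
A ⊆ B? No
A ⊄ B, so A is not a proper subset.

No, A is not a proper subset of B


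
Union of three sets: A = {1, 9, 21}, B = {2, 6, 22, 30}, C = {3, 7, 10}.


A ∪ B = {1, 2, 6, 9, 21, 22, 30}
(A ∪ B) ∪ C = {1, 2, 3, 6, 7, 9, 10, 21, 22, 30}

A ∪ B ∪ C = {1, 2, 3, 6, 7, 9, 10, 21, 22, 30}


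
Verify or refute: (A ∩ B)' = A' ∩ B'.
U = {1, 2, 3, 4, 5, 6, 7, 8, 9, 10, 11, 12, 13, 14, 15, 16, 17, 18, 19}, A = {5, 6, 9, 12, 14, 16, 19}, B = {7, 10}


LHS: A ∩ B = ∅
(A ∩ B)' = U \ (A ∩ B) = {1, 2, 3, 4, 5, 6, 7, 8, 9, 10, 11, 12, 13, 14, 15, 16, 17, 18, 19}
A' = {1, 2, 3, 4, 7, 8, 10, 11, 13, 15, 17, 18}, B' = {1, 2, 3, 4, 5, 6, 8, 9, 11, 12, 13, 14, 15, 16, 17, 18, 19}
Claimed RHS: A' ∩ B' = {1, 2, 3, 4, 8, 11, 13, 15, 17, 18}
Identity is INVALID: LHS = {1, 2, 3, 4, 5, 6, 7, 8, 9, 10, 11, 12, 13, 14, 15, 16, 17, 18, 19} but the RHS claimed here equals {1, 2, 3, 4, 8, 11, 13, 15, 17, 18}. The correct form is (A ∩ B)' = A' ∪ B'.

Identity is invalid: (A ∩ B)' = {1, 2, 3, 4, 5, 6, 7, 8, 9, 10, 11, 12, 13, 14, 15, 16, 17, 18, 19} but A' ∩ B' = {1, 2, 3, 4, 8, 11, 13, 15, 17, 18}. The correct De Morgan law is (A ∩ B)' = A' ∪ B'.


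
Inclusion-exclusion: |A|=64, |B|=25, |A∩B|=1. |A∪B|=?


|A ∪ B| = |A| + |B| - |A ∩ B|
= 64 + 25 - 1
= 88

|A ∪ B| = 88


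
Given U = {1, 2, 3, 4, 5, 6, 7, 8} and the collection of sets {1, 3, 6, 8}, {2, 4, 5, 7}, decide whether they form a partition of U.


A partition requires: (1) non-empty parts, (2) pairwise disjoint, (3) union = U
Parts: {1, 3, 6, 8}, {2, 4, 5, 7}
Union of parts: {1, 2, 3, 4, 5, 6, 7, 8}
U = {1, 2, 3, 4, 5, 6, 7, 8}
All non-empty? True
Pairwise disjoint? True
Covers U? True

Yes, valid partition


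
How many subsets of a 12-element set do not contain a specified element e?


Subsets of A avoiding e are subsets of A \ {e}, which has 11 elements.
Count = 2^(n-1) = 2^11
= 2048

Number of subsets avoiding e = 2048


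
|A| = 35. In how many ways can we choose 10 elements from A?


C(n,k) = n! / (k!(n-k)!)
C(35,10) = 35! / (10!25!)
= 183579396

C(35,10) = 183579396


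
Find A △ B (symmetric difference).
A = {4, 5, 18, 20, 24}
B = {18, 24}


A △ B = (A \ B) ∪ (B \ A) = elements in exactly one of A or B
A \ B = {4, 5, 20}
B \ A = ∅
A △ B = {4, 5, 20}

A △ B = {4, 5, 20}


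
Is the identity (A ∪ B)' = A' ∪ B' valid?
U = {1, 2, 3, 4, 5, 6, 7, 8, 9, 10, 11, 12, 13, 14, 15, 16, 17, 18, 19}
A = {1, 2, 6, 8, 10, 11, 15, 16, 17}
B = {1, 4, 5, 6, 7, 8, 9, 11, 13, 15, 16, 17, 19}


LHS: A ∪ B = {1, 2, 4, 5, 6, 7, 8, 9, 10, 11, 13, 15, 16, 17, 19}
(A ∪ B)' = U \ (A ∪ B) = {3, 12, 14, 18}
A' = {3, 4, 5, 7, 9, 12, 13, 14, 18, 19}, B' = {2, 3, 10, 12, 14, 18}
Claimed RHS: A' ∪ B' = {2, 3, 4, 5, 7, 9, 10, 12, 13, 14, 18, 19}
Identity is INVALID: LHS = {3, 12, 14, 18} but the RHS claimed here equals {2, 3, 4, 5, 7, 9, 10, 12, 13, 14, 18, 19}. The correct form is (A ∪ B)' = A' ∩ B'.

Identity is invalid: (A ∪ B)' = {3, 12, 14, 18} but A' ∪ B' = {2, 3, 4, 5, 7, 9, 10, 12, 13, 14, 18, 19}. The correct De Morgan law is (A ∪ B)' = A' ∩ B'.


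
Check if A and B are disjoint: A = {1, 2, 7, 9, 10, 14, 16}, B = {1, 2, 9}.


Disjoint means A ∩ B = ∅.
A ∩ B = {1, 2, 9}
A ∩ B ≠ ∅, so A and B are NOT disjoint.

No, A and B are not disjoint (A ∩ B = {1, 2, 9})


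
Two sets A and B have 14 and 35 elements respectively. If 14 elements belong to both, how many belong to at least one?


|A ∪ B| = |A| + |B| - |A ∩ B|
= 14 + 35 - 14
= 35

|A ∪ B| = 35


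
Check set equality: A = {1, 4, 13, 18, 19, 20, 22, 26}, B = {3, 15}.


Two sets are equal iff they have exactly the same elements.
A = {1, 4, 13, 18, 19, 20, 22, 26}
B = {3, 15}
Differences: {1, 3, 4, 13, 15, 18, 19, 20, 22, 26}
A ≠ B

No, A ≠ B


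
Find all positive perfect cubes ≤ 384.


Checking each candidate:
Condition: positive perfect cubes ≤ 384
Result = {1, 8, 27, 64, 125, 216, 343}

{1, 8, 27, 64, 125, 216, 343}


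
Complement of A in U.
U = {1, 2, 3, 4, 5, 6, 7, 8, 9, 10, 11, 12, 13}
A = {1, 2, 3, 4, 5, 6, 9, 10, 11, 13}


Aᶜ = U \ A = elements in U but not in A
U = {1, 2, 3, 4, 5, 6, 7, 8, 9, 10, 11, 12, 13}
A = {1, 2, 3, 4, 5, 6, 9, 10, 11, 13}
Aᶜ = {7, 8, 12}

Aᶜ = {7, 8, 12}


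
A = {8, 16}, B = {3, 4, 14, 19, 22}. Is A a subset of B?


A ⊆ B means every element of A is in B.
Elements in A not in B: {8, 16}
So A ⊄ B.

No, A ⊄ B


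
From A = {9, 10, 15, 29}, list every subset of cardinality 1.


|A| = 4, so A has C(4,1) = 4 subsets of size 1.
Enumerate by choosing 1 elements from A at a time:
{9}, {10}, {15}, {29}

1-element subsets (4 total): {9}, {10}, {15}, {29}


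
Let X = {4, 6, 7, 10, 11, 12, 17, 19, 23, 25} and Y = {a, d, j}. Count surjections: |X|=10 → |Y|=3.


n = |X| = 10, k = |Y| = 3. Surjections via inclusion-exclusion:
S(n,k) = Σ(-1)^i × C(k,i) × (k-i)^n, i=0 to k
i=0: (-1)^0×C(3,0)×3^10 = 59049
i=1: (-1)^1×C(3,1)×2^10 = -3072
i=2: (-1)^2×C(3,2)×1^10 = 3
i=3: (-1)^3×C(3,3)×0^10 = 0
Total = 55980

Number of surjections = 55980


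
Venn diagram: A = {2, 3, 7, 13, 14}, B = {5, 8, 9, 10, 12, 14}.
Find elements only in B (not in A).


A = {2, 3, 7, 13, 14}
B = {5, 8, 9, 10, 12, 14}
Region: only in B (not in A)
Elements: {5, 8, 9, 10, 12}

Elements only in B (not in A): {5, 8, 9, 10, 12}


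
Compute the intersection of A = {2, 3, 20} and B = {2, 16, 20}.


A ∩ B = elements in both A and B
A = {2, 3, 20}
B = {2, 16, 20}
A ∩ B = {2, 20}

A ∩ B = {2, 20}


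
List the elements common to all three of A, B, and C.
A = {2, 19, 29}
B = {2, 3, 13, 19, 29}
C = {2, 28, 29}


A ∩ B = {2, 19, 29}
(A ∩ B) ∩ C = {2, 29}

A ∩ B ∩ C = {2, 29}


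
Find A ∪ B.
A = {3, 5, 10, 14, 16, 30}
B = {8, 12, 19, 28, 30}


A ∪ B = all elements in A or B (or both)
A = {3, 5, 10, 14, 16, 30}
B = {8, 12, 19, 28, 30}
A ∪ B = {3, 5, 8, 10, 12, 14, 16, 19, 28, 30}

A ∪ B = {3, 5, 8, 10, 12, 14, 16, 19, 28, 30}


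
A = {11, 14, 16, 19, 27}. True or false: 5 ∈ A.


A = {11, 14, 16, 19, 27}
Checking if 5 is in A
5 is not in A → False

5 ∉ A


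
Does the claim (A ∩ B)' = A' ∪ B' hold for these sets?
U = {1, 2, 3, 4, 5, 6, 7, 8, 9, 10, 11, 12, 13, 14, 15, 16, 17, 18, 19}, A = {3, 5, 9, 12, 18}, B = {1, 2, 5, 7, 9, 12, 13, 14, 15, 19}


LHS: A ∩ B = {5, 9, 12}
(A ∩ B)' = U \ (A ∩ B) = {1, 2, 3, 4, 6, 7, 8, 10, 11, 13, 14, 15, 16, 17, 18, 19}
A' = {1, 2, 4, 6, 7, 8, 10, 11, 13, 14, 15, 16, 17, 19}, B' = {3, 4, 6, 8, 10, 11, 16, 17, 18}
Claimed RHS: A' ∪ B' = {1, 2, 3, 4, 6, 7, 8, 10, 11, 13, 14, 15, 16, 17, 18, 19}
Identity is VALID: LHS = RHS = {1, 2, 3, 4, 6, 7, 8, 10, 11, 13, 14, 15, 16, 17, 18, 19} ✓

Identity is valid. (A ∩ B)' = A' ∪ B' = {1, 2, 3, 4, 6, 7, 8, 10, 11, 13, 14, 15, 16, 17, 18, 19}


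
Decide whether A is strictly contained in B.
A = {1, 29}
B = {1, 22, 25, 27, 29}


A ⊂ B requires: A ⊆ B AND A ≠ B.
A ⊆ B? Yes
A = B? No
A ⊂ B: Yes (A is a proper subset of B)

Yes, A ⊂ B


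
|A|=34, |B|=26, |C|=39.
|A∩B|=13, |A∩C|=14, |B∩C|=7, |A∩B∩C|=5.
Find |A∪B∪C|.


|A∪B∪C| = |A|+|B|+|C| - |A∩B|-|A∩C|-|B∩C| + |A∩B∩C|
= 34+26+39 - 13-14-7 + 5
= 99 - 34 + 5
= 70

|A ∪ B ∪ C| = 70


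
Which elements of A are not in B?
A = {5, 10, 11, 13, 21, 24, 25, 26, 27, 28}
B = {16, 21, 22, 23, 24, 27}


A \ B = elements in A but not in B
A = {5, 10, 11, 13, 21, 24, 25, 26, 27, 28}
B = {16, 21, 22, 23, 24, 27}
Remove from A any elements in B
A \ B = {5, 10, 11, 13, 25, 26, 28}

A \ B = {5, 10, 11, 13, 25, 26, 28}


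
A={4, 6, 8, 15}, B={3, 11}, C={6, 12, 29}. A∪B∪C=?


A ∪ B = {3, 4, 6, 8, 11, 15}
(A ∪ B) ∪ C = {3, 4, 6, 8, 11, 12, 15, 29}

A ∪ B ∪ C = {3, 4, 6, 8, 11, 12, 15, 29}


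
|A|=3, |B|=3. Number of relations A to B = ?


A relation from A to B is any subset of A × B.
|A × B| = 3 × 3 = 9
# relations = 2^|A × B| = 2^9 = 512

Number of relations = 512


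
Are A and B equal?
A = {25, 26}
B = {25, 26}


Two sets are equal iff they have exactly the same elements.
A = {25, 26}
B = {25, 26}
Same elements → A = B

Yes, A = B


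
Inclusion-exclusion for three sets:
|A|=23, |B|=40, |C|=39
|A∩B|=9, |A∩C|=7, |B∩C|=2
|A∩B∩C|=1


|A∪B∪C| = |A|+|B|+|C| - |A∩B|-|A∩C|-|B∩C| + |A∩B∩C|
= 23+40+39 - 9-7-2 + 1
= 102 - 18 + 1
= 85

|A ∪ B ∪ C| = 85


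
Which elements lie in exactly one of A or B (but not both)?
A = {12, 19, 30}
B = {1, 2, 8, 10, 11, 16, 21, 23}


A △ B = (A \ B) ∪ (B \ A) = elements in exactly one of A or B
A \ B = {12, 19, 30}
B \ A = {1, 2, 8, 10, 11, 16, 21, 23}
A △ B = {1, 2, 8, 10, 11, 12, 16, 19, 21, 23, 30}

A △ B = {1, 2, 8, 10, 11, 12, 16, 19, 21, 23, 30}


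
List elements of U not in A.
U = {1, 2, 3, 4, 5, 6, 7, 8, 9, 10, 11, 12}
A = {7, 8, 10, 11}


Aᶜ = U \ A = elements in U but not in A
U = {1, 2, 3, 4, 5, 6, 7, 8, 9, 10, 11, 12}
A = {7, 8, 10, 11}
Aᶜ = {1, 2, 3, 4, 5, 6, 9, 12}

Aᶜ = {1, 2, 3, 4, 5, 6, 9, 12}


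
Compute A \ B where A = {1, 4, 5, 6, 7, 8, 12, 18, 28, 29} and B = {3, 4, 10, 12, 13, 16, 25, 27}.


A \ B = elements in A but not in B
A = {1, 4, 5, 6, 7, 8, 12, 18, 28, 29}
B = {3, 4, 10, 12, 13, 16, 25, 27}
Remove from A any elements in B
A \ B = {1, 5, 6, 7, 8, 18, 28, 29}

A \ B = {1, 5, 6, 7, 8, 18, 28, 29}


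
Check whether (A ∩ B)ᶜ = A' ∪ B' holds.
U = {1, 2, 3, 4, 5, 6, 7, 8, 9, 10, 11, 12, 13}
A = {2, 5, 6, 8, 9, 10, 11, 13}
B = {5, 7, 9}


LHS: A ∩ B = {5, 9}
(A ∩ B)' = U \ (A ∩ B) = {1, 2, 3, 4, 6, 7, 8, 10, 11, 12, 13}
A' = {1, 3, 4, 7, 12}, B' = {1, 2, 3, 4, 6, 8, 10, 11, 12, 13}
Claimed RHS: A' ∪ B' = {1, 2, 3, 4, 6, 7, 8, 10, 11, 12, 13}
Identity is VALID: LHS = RHS = {1, 2, 3, 4, 6, 7, 8, 10, 11, 12, 13} ✓

Identity is valid. (A ∩ B)' = A' ∪ B' = {1, 2, 3, 4, 6, 7, 8, 10, 11, 12, 13}


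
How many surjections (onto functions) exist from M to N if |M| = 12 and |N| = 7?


n = |M| = 12, k = |N| = 7. Surjections via inclusion-exclusion:
S(n,k) = Σ(-1)^i × C(k,i) × (k-i)^n, i=0 to k
i=0: (-1)^0×C(7,0)×7^12 = 13841287201
i=1: (-1)^1×C(7,1)×6^12 = -15237476352
i=2: (-1)^2×C(7,2)×5^12 = 5126953125
i=3: (-1)^3×C(7,3)×4^12 = -587202560
i=4: (-1)^4×C(7,4)×3^12 = 18600435
i=5: (-1)^5×C(7,5)×2^12 = -86016
i=6: (-1)^6×C(7,6)×1^12 = 7
i=7: (-1)^7×C(7,7)×0^12 = 0
Total = 3162075840

Number of surjections = 3162075840


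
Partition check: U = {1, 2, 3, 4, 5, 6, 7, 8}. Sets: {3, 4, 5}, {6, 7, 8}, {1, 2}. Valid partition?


A partition requires: (1) non-empty parts, (2) pairwise disjoint, (3) union = U
Parts: {3, 4, 5}, {6, 7, 8}, {1, 2}
Union of parts: {1, 2, 3, 4, 5, 6, 7, 8}
U = {1, 2, 3, 4, 5, 6, 7, 8}
All non-empty? True
Pairwise disjoint? True
Covers U? True

Yes, valid partition


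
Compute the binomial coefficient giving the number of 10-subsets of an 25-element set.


C(n,k) = n! / (k!(n-k)!)
C(25,10) = 25! / (10!15!)
= 3268760

C(25,10) = 3268760


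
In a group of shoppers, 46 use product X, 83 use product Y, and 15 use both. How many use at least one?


|A ∪ B| = |A| + |B| - |A ∩ B|
= 46 + 83 - 15
= 114

|A ∪ B| = 114


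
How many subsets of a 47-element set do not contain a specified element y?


Subsets of A avoiding y are subsets of A \ {y}, which has 46 elements.
Count = 2^(n-1) = 2^46
= 70368744177664

Number of subsets avoiding y = 70368744177664


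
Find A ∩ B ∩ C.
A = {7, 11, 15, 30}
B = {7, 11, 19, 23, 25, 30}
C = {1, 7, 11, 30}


A ∩ B = {7, 11, 30}
(A ∩ B) ∩ C = {7, 11, 30}

A ∩ B ∩ C = {7, 11, 30}


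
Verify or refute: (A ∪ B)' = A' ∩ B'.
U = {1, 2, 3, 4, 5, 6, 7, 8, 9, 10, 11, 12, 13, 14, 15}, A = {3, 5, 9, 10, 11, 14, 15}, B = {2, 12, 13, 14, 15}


LHS: A ∪ B = {2, 3, 5, 9, 10, 11, 12, 13, 14, 15}
(A ∪ B)' = U \ (A ∪ B) = {1, 4, 6, 7, 8}
A' = {1, 2, 4, 6, 7, 8, 12, 13}, B' = {1, 3, 4, 5, 6, 7, 8, 9, 10, 11}
Claimed RHS: A' ∩ B' = {1, 4, 6, 7, 8}
Identity is VALID: LHS = RHS = {1, 4, 6, 7, 8} ✓

Identity is valid. (A ∪ B)' = A' ∩ B' = {1, 4, 6, 7, 8}


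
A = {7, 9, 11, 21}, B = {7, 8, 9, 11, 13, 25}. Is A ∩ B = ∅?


Disjoint means A ∩ B = ∅.
A ∩ B = {7, 9, 11}
A ∩ B ≠ ∅, so A and B are NOT disjoint.

No, A and B are not disjoint (A ∩ B = {7, 9, 11})


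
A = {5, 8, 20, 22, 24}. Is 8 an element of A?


A = {5, 8, 20, 22, 24}
Checking if 8 is in A
8 is in A → True

8 ∈ A


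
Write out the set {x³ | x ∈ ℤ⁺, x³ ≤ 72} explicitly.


Checking each candidate:
Condition: positive perfect cubes ≤ 72
Result = {1, 8, 27, 64}

{1, 8, 27, 64}


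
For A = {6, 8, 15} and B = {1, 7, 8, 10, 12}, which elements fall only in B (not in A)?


A = {6, 8, 15}
B = {1, 7, 8, 10, 12}
Region: only in B (not in A)
Elements: {1, 7, 10, 12}

Elements only in B (not in A): {1, 7, 10, 12}


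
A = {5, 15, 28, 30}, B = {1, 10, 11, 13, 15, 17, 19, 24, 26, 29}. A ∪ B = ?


A ∪ B = all elements in A or B (or both)
A = {5, 15, 28, 30}
B = {1, 10, 11, 13, 15, 17, 19, 24, 26, 29}
A ∪ B = {1, 5, 10, 11, 13, 15, 17, 19, 24, 26, 28, 29, 30}

A ∪ B = {1, 5, 10, 11, 13, 15, 17, 19, 24, 26, 28, 29, 30}


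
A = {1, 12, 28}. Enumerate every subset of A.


|A| = 3, so |P(A)| = 2^3 = 8
Enumerate subsets by cardinality (0 to 3):
∅, {1}, {12}, {28}, {1, 12}, {1, 28}, {12, 28}, {1, 12, 28}

P(A) has 8 subsets: ∅, {1}, {12}, {28}, {1, 12}, {1, 28}, {12, 28}, {1, 12, 28}


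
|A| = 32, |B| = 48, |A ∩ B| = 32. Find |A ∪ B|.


|A ∪ B| = |A| + |B| - |A ∩ B|
= 32 + 48 - 32
= 48

|A ∪ B| = 48


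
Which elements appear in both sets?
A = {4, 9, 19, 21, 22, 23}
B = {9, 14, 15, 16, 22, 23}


A ∩ B = elements in both A and B
A = {4, 9, 19, 21, 22, 23}
B = {9, 14, 15, 16, 22, 23}
A ∩ B = {9, 22, 23}

A ∩ B = {9, 22, 23}


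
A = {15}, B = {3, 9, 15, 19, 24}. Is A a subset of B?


A ⊆ B means every element of A is in B.
All elements of A are in B.
So A ⊆ B.

Yes, A ⊆ B


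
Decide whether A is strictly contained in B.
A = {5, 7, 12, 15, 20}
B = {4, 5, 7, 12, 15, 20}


A ⊂ B requires: A ⊆ B AND A ≠ B.
A ⊆ B? Yes
A = B? No
A ⊂ B: Yes (A is a proper subset of B)

Yes, A ⊂ B


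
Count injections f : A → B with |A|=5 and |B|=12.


An injection sends each of |A| = 5 inputs to a distinct output in B.
# injections = |B|·(|B|-1)·…·(|B|-|A|+1) = 12! / (12 - 5)!
= 12 × 11 × 10 × 9 × 8
= 95040

Number of injections = 95040


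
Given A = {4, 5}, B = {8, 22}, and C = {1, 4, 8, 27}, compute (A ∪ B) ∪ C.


A ∪ B = {4, 5, 8, 22}
(A ∪ B) ∪ C = {1, 4, 5, 8, 22, 27}

A ∪ B ∪ C = {1, 4, 5, 8, 22, 27}


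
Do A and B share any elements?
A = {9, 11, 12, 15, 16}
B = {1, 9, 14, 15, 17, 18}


Disjoint means A ∩ B = ∅.
A ∩ B = {9, 15}
A ∩ B ≠ ∅, so A and B are NOT disjoint.

Yes — A and B share the element(s) of A ∩ B = {9, 15}, so they are not disjoint


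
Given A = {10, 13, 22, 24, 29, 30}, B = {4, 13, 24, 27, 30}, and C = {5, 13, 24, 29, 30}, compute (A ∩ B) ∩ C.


A ∩ B = {13, 24, 30}
(A ∩ B) ∩ C = {13, 24, 30}

A ∩ B ∩ C = {13, 24, 30}


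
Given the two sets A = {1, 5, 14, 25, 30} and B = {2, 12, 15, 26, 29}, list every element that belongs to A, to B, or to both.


A ∪ B = all elements in A or B (or both)
A = {1, 5, 14, 25, 30}
B = {2, 12, 15, 26, 29}
A ∪ B = {1, 2, 5, 12, 14, 15, 25, 26, 29, 30}

A ∪ B = {1, 2, 5, 12, 14, 15, 25, 26, 29, 30}


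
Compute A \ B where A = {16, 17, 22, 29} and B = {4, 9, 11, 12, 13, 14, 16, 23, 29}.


A \ B = elements in A but not in B
A = {16, 17, 22, 29}
B = {4, 9, 11, 12, 13, 14, 16, 23, 29}
Remove from A any elements in B
A \ B = {17, 22}

A \ B = {17, 22}


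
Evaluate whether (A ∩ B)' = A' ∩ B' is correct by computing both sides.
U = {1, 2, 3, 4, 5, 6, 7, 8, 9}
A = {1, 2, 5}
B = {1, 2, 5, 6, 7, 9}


LHS: A ∩ B = {1, 2, 5}
(A ∩ B)' = U \ (A ∩ B) = {3, 4, 6, 7, 8, 9}
A' = {3, 4, 6, 7, 8, 9}, B' = {3, 4, 8}
Claimed RHS: A' ∩ B' = {3, 4, 8}
Identity is INVALID: LHS = {3, 4, 6, 7, 8, 9} but the RHS claimed here equals {3, 4, 8}. The correct form is (A ∩ B)' = A' ∪ B'.

Identity is invalid: (A ∩ B)' = {3, 4, 6, 7, 8, 9} but A' ∩ B' = {3, 4, 8}. The correct De Morgan law is (A ∩ B)' = A' ∪ B'.


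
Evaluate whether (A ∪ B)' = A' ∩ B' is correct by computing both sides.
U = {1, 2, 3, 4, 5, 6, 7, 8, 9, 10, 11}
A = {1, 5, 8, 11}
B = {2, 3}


LHS: A ∪ B = {1, 2, 3, 5, 8, 11}
(A ∪ B)' = U \ (A ∪ B) = {4, 6, 7, 9, 10}
A' = {2, 3, 4, 6, 7, 9, 10}, B' = {1, 4, 5, 6, 7, 8, 9, 10, 11}
Claimed RHS: A' ∩ B' = {4, 6, 7, 9, 10}
Identity is VALID: LHS = RHS = {4, 6, 7, 9, 10} ✓

Identity is valid. (A ∪ B)' = A' ∩ B' = {4, 6, 7, 9, 10}


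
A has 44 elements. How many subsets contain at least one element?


Total subsets = 2^n = 2^44 = 17592186044416
Non-empty subsets exclude the empty set: 2^n - 1
= 17592186044416 - 1
= 17592186044415

Number of non-empty subsets = 17592186044415


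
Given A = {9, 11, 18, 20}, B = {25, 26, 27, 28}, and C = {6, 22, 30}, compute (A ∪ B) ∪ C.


A ∪ B = {9, 11, 18, 20, 25, 26, 27, 28}
(A ∪ B) ∪ C = {6, 9, 11, 18, 20, 22, 25, 26, 27, 28, 30}

A ∪ B ∪ C = {6, 9, 11, 18, 20, 22, 25, 26, 27, 28, 30}


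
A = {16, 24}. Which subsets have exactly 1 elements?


|A| = 2, so A has C(2,1) = 2 subsets of size 1.
Enumerate by choosing 1 elements from A at a time:
{16}, {24}

1-element subsets (2 total): {16}, {24}


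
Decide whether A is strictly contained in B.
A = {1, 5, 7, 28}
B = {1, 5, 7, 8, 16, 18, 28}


A ⊂ B requires: A ⊆ B AND A ≠ B.
A ⊆ B? Yes
A = B? No
A ⊂ B: Yes (A is a proper subset of B)

Yes, A ⊂ B


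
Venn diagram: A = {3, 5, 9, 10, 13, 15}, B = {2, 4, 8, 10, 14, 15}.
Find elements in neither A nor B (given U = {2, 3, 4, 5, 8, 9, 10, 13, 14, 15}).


A = {3, 5, 9, 10, 13, 15}
B = {2, 4, 8, 10, 14, 15}
Region: in neither A nor B (given U = {2, 3, 4, 5, 8, 9, 10, 13, 14, 15})
Elements: ∅

Elements in neither A nor B (given U = {2, 3, 4, 5, 8, 9, 10, 13, 14, 15}): ∅


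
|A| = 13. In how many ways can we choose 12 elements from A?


C(n,k) = n! / (k!(n-k)!)
C(13,12) = 13! / (12!1!)
= 13

C(13,12) = 13


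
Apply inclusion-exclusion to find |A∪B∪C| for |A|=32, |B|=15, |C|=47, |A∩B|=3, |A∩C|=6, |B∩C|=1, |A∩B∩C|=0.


|A∪B∪C| = |A|+|B|+|C| - |A∩B|-|A∩C|-|B∩C| + |A∩B∩C|
= 32+15+47 - 3-6-1 + 0
= 94 - 10 + 0
= 84

|A ∪ B ∪ C| = 84


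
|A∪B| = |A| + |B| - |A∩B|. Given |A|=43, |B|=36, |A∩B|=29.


|A ∪ B| = |A| + |B| - |A ∩ B|
= 43 + 36 - 29
= 50

|A ∪ B| = 50


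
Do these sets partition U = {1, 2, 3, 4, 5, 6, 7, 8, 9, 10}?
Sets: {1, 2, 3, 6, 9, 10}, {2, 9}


A partition requires: (1) non-empty parts, (2) pairwise disjoint, (3) union = U
Parts: {1, 2, 3, 6, 9, 10}, {2, 9}
Union of parts: {1, 2, 3, 6, 9, 10}
U = {1, 2, 3, 4, 5, 6, 7, 8, 9, 10}
All non-empty? True
Pairwise disjoint? False
Covers U? False

No, not a valid partition


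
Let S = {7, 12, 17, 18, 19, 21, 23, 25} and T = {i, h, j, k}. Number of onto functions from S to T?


n = |S| = 8, k = |T| = 4. Surjections via inclusion-exclusion:
S(n,k) = Σ(-1)^i × C(k,i) × (k-i)^n, i=0 to k
i=0: (-1)^0×C(4,0)×4^8 = 65536
i=1: (-1)^1×C(4,1)×3^8 = -26244
i=2: (-1)^2×C(4,2)×2^8 = 1536
i=3: (-1)^3×C(4,3)×1^8 = -4
i=4: (-1)^4×C(4,4)×0^8 = 0
Total = 40824

Number of surjections = 40824


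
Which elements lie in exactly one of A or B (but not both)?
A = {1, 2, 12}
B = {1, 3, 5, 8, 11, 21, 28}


A △ B = (A \ B) ∪ (B \ A) = elements in exactly one of A or B
A \ B = {2, 12}
B \ A = {3, 5, 8, 11, 21, 28}
A △ B = {2, 3, 5, 8, 11, 12, 21, 28}

A △ B = {2, 3, 5, 8, 11, 12, 21, 28}


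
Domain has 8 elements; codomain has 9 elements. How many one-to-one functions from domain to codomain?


An injection sends each of |A| = 8 inputs to a distinct output in B.
# injections = |B|·(|B|-1)·…·(|B|-|A|+1) = 9! / (9 - 8)!
= 9 × 8 × 7 × 6 × 5 × 4 × 3 × 2
= 362880

Number of injections = 362880


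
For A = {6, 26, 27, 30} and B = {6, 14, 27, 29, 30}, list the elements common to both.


A ∩ B = elements in both A and B
A = {6, 26, 27, 30}
B = {6, 14, 27, 29, 30}
A ∩ B = {6, 27, 30}

A ∩ B = {6, 27, 30}


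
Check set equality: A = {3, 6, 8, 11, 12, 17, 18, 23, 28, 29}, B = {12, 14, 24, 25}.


Two sets are equal iff they have exactly the same elements.
A = {3, 6, 8, 11, 12, 17, 18, 23, 28, 29}
B = {12, 14, 24, 25}
Differences: {3, 6, 8, 11, 14, 17, 18, 23, 24, 25, 28, 29}
A ≠ B

No, A ≠ B


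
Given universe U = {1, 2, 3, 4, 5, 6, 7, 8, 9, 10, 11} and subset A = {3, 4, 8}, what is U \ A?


Aᶜ = U \ A = elements in U but not in A
U = {1, 2, 3, 4, 5, 6, 7, 8, 9, 10, 11}
A = {3, 4, 8}
Aᶜ = {1, 2, 5, 6, 7, 9, 10, 11}

Aᶜ = {1, 2, 5, 6, 7, 9, 10, 11}


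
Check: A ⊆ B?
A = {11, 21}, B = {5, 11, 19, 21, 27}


A ⊆ B means every element of A is in B.
All elements of A are in B.
So A ⊆ B.

Yes, A ⊆ B


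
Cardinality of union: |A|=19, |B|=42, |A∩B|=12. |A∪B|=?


|A ∪ B| = |A| + |B| - |A ∩ B|
= 19 + 42 - 12
= 49

|A ∪ B| = 49


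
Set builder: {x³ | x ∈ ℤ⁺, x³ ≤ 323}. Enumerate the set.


Checking each candidate:
Condition: positive perfect cubes ≤ 323
Result = {1, 8, 27, 64, 125, 216}

{1, 8, 27, 64, 125, 216}


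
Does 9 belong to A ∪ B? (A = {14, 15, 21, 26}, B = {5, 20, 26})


A = {14, 15, 21, 26}, B = {5, 20, 26}
A ∪ B = all elements in A or B
A ∪ B = {5, 14, 15, 20, 21, 26}
Checking if 9 ∈ A ∪ B
9 is not in A ∪ B → False

9 ∉ A ∪ B


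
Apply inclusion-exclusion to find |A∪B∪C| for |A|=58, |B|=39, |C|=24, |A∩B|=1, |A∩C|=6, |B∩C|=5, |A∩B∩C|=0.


|A∪B∪C| = |A|+|B|+|C| - |A∩B|-|A∩C|-|B∩C| + |A∩B∩C|
= 58+39+24 - 1-6-5 + 0
= 121 - 12 + 0
= 109

|A ∪ B ∪ C| = 109


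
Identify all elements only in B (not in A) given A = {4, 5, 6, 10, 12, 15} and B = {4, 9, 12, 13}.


A = {4, 5, 6, 10, 12, 15}
B = {4, 9, 12, 13}
Region: only in B (not in A)
Elements: {9, 13}

Elements only in B (not in A): {9, 13}


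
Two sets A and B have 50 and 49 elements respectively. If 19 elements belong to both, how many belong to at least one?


|A ∪ B| = |A| + |B| - |A ∩ B|
= 50 + 49 - 19
= 80

|A ∪ B| = 80


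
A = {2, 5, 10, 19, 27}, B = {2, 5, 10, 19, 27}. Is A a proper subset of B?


A ⊂ B requires: A ⊆ B AND A ≠ B.
A ⊆ B? Yes
A = B? Yes
A = B, so A is not a PROPER subset.

No, A is not a proper subset of B


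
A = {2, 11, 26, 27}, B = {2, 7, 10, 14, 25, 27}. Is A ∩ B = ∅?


Disjoint means A ∩ B = ∅.
A ∩ B = {2, 27}
A ∩ B ≠ ∅, so A and B are NOT disjoint.

No, A and B are not disjoint (A ∩ B = {2, 27})


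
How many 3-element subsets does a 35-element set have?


C(n,k) = n! / (k!(n-k)!)
C(35,3) = 35! / (3!32!)
= 6545

C(35,3) = 6545


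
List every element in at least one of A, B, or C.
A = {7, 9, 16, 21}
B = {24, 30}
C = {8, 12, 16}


A ∪ B = {7, 9, 16, 21, 24, 30}
(A ∪ B) ∪ C = {7, 8, 9, 12, 16, 21, 24, 30}

A ∪ B ∪ C = {7, 8, 9, 12, 16, 21, 24, 30}


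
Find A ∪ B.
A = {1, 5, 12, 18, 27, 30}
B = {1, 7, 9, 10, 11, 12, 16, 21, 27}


A ∪ B = all elements in A or B (or both)
A = {1, 5, 12, 18, 27, 30}
B = {1, 7, 9, 10, 11, 12, 16, 21, 27}
A ∪ B = {1, 5, 7, 9, 10, 11, 12, 16, 18, 21, 27, 30}

A ∪ B = {1, 5, 7, 9, 10, 11, 12, 16, 18, 21, 27, 30}
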